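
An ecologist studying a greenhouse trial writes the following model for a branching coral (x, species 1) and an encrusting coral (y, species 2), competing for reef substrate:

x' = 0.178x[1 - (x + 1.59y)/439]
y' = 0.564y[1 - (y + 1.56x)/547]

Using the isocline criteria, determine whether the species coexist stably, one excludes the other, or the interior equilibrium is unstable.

Compare the nullcline intercepts: K1/α12 = 439/1.59 = 276 < K2 = 547; K2/α21 = 547/1.56 = 351 < K1 = 439.
Since both are reversed, neither can invade when rare; the interior point is a saddle.

unstable coexistence (outcome depends on initial conditions)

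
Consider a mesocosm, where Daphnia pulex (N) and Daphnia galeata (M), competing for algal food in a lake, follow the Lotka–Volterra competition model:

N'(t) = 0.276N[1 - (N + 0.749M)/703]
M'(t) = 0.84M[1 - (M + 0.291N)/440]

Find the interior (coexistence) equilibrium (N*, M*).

Setting both brackets to zero gives the nullclines N + 0.749M = 703 and 0.291N + M = 440.
Substituting M = 440 - 0.291N into the first: N(1 - 0.749·0.291) = 703 - 0.749·440.
So N* = 373/0.782 = 478, and then M* = 440 - 0.291·478 = 301.

N* ≈ 478, M* ≈ 301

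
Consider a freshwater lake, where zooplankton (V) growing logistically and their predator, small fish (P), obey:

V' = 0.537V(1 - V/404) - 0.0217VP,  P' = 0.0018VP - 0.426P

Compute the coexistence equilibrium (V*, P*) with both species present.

V* ≈ 237, P* ≈ 10.2

From dP/dt = 0 with P > 0: 0.0018V* = 0.426, so V* = 237.
Substitute into dV/dt = 0: 0.537(1 - 237/404) = 0.0217P*.
The bracket is 0.414, giving P* = 0.222/0.0217 = 10.2.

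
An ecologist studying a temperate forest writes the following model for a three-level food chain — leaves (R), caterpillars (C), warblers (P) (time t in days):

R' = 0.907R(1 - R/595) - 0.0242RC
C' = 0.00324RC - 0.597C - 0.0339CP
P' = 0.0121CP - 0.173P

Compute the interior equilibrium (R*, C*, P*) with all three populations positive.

R* ≈ 368, C* ≈ 14.3, P* ≈ 17.6

From dP/dt = 0: 0.0121C* = 0.173, so C* = 14.3.
From dR/dt = 0: 0.907(1 - R*/595) = 0.0242·14.3, giving R* = 595·(1 - 0.381) = 368.
From dC/dt = 0: 0.00324·368 - 0.597 = 0.0339P*, so P* = 0.595/0.0339 = 17.6.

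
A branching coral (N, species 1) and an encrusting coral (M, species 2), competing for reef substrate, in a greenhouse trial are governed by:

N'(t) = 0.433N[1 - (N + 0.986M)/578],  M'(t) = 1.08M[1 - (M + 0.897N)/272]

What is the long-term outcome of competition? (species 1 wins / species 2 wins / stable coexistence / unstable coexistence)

species 1 excludes species 2

Compare the nullcline intercepts: K1/α12 = 578/0.986 = 586 > K2 = 272; K2/α21 = 272/0.897 = 303 < K1 = 578.
Since the inequalities point opposite ways, species 1 can invade but species 2 cannot.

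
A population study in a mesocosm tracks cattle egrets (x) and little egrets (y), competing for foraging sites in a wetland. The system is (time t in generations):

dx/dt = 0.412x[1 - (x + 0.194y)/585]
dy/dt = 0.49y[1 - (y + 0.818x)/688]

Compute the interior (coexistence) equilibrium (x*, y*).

Setting both brackets to zero gives the nullclines x + 0.194y = 585 and 0.818x + y = 688.
Substituting y = 688 - 0.818x into the first: x(1 - 0.194·0.818) = 585 - 0.194·688.
So x* = 452/0.841 = 537, and then y* = 688 - 0.818·537 = 249.

x* ≈ 537, y* ≈ 249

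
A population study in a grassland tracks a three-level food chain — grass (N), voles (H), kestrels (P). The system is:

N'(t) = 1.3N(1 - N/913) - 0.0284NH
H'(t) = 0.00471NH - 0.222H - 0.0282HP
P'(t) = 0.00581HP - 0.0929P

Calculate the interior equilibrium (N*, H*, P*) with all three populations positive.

From dP/dt = 0: 0.00581H* = 0.0929, so H* = 16.
From dN/dt = 0: 1.3(1 - N*/913) = 0.0284·16, giving N* = 913·(1 - 0.349) = 594.
From dH/dt = 0: 0.00471·594 - 0.222 = 0.0282P*, so P* = 2.58/0.0282 = 91.4.

N* ≈ 594, H* ≈ 16, P* ≈ 91.4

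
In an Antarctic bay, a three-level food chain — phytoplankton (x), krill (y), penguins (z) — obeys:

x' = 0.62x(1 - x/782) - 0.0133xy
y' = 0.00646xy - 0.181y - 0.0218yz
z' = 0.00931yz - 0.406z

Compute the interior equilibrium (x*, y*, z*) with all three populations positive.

From dz/dt = 0: 0.00931y* = 0.406, so y* = 43.6.
From dx/dt = 0: 0.62(1 - x*/782) = 0.0133·43.6, giving x* = 782·(1 - 0.935) = 50.5.
From dy/dt = 0: 0.00646·50.5 - 0.181 = 0.0218z*, so z* = 0.145/0.0218 = 6.65.

x* ≈ 50.5, y* ≈ 43.6, z* ≈ 6.65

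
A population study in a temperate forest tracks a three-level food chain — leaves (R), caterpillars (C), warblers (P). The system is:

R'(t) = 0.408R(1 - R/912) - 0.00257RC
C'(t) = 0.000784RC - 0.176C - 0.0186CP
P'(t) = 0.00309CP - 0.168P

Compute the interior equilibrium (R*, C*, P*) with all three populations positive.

R* ≈ 600, C* ≈ 54.4, P* ≈ 15.8

From dP/dt = 0: 0.00309C* = 0.168, so C* = 54.4.
From dR/dt = 0: 0.408(1 - R*/912) = 0.00257·54.4, giving R* = 912·(1 - 0.342) = 600.
From dC/dt = 0: 0.000784·600 - 0.176 = 0.0186P*, so P* = 0.294/0.0186 = 15.8.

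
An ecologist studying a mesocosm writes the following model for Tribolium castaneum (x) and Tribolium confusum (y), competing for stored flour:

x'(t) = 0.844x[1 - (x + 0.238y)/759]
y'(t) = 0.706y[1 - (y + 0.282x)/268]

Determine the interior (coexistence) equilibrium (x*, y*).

x* ≈ 745, y* ≈ 57.8

Setting both brackets to zero gives the nullclines x + 0.238y = 759 and 0.282x + y = 268.
Substituting y = 268 - 0.282x into the first: x(1 - 0.238·0.282) = 759 - 0.238·268.
So x* = 695/0.933 = 745, and then y* = 268 - 0.282·745 = 57.8.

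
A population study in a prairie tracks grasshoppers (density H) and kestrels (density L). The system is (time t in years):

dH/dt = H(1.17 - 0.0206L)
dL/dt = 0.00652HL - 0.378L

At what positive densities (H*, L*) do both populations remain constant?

H* ≈ 58, L* ≈ 56.8

Set dL/dt = 0 with L > 0: 0.00652H - 0.378 = 0, so H* = 0.378/0.00652 = 58.
Set dH/dt = 0 with H > 0: 1.17 - 0.0206L = 0, so L* = 1.17/0.0206 = 56.8.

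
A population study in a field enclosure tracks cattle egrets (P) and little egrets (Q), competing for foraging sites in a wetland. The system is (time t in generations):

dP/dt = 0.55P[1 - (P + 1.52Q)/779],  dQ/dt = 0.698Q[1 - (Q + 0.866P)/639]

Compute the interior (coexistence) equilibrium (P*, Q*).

P* ≈ 608, Q* ≈ 113

Setting both brackets to zero gives the nullclines P + 1.52Q = 779 and 0.866P + Q = 639.
Substituting Q = 639 - 0.866P into the first: P(1 - 1.52·0.866) = 779 - 1.52·639.
So P* = -192/-0.316 = 608, and then Q* = 639 - 0.866·608 = 113.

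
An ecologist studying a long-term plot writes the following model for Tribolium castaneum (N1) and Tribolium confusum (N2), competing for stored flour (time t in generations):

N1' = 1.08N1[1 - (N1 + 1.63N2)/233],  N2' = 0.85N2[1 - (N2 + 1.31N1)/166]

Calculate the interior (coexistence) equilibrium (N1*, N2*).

N1* ≈ 33.1, N2* ≈ 123

Setting both brackets to zero gives the nullclines N1 + 1.63N2 = 233 and 1.31N1 + N2 = 166.
Substituting N2 = 166 - 1.31N1 into the first: N1(1 - 1.63·1.31) = 233 - 1.63·166.
So N1* = -37.6/-1.14 = 33.1, and then N2* = 166 - 1.31·33.1 = 123.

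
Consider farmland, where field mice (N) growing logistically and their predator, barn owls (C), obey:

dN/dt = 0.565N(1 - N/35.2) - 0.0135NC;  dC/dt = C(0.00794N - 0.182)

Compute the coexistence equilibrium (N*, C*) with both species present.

From dC/dt = 0 with C > 0: 0.00794N* = 0.182, so N* = 22.9.
Substitute into dN/dt = 0: 0.565(1 - 22.9/35.2) = 0.0135C*.
The bracket is 0.349, giving C* = 0.197/0.0135 = 14.6.

N* ≈ 22.9, C* ≈ 14.6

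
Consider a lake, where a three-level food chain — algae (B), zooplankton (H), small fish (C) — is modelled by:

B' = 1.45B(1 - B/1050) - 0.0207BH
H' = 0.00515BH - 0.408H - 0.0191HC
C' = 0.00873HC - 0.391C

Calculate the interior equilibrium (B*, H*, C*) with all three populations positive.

From dC/dt = 0: 0.00873H* = 0.391, so H* = 44.8.
From dB/dt = 0: 1.45(1 - B*/1050) = 0.0207·44.8, giving B* = 1050·(1 - 0.639) = 379.
From dH/dt = 0: 0.00515·379 - 0.408 = 0.0191C*, so C* = 1.54/0.0191 = 80.7.

B* ≈ 379, H* ≈ 44.8, C* ≈ 80.7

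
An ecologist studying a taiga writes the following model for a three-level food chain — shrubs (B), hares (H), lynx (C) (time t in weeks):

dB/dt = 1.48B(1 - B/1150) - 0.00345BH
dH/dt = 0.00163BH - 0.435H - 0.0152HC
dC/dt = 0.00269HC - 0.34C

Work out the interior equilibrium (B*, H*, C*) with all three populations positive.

From dC/dt = 0: 0.00269H* = 0.34, so H* = 126.
From dB/dt = 0: 1.48(1 - B*/1150) = 0.00345·126, giving B* = 1150·(1 - 0.295) = 811.
From dH/dt = 0: 0.00163·811 - 0.435 = 0.0152C*, so C* = 0.887/0.0152 = 58.4.

B* ≈ 811, H* ≈ 126, C* ≈ 58.4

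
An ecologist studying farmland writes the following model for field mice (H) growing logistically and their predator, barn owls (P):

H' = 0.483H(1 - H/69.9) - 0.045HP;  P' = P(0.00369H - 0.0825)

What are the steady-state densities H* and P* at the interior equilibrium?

H* ≈ 22.4, P* ≈ 7.3

From dP/dt = 0 with P > 0: 0.00369H* = 0.0825, so H* = 22.4.
Substitute into dH/dt = 0: 0.483(1 - 22.4/69.9) = 0.045P*.
The bracket is 0.68, giving P* = 0.329/0.045 = 7.3.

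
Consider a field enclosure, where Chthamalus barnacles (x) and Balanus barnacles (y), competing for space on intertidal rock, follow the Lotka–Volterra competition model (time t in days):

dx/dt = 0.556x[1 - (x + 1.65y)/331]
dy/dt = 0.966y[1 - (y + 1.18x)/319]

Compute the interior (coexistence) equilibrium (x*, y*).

x* ≈ 206, y* ≈ 75.6

Setting both brackets to zero gives the nullclines x + 1.65y = 331 and 1.18x + y = 319.
Substituting y = 319 - 1.18x into the first: x(1 - 1.65·1.18) = 331 - 1.65·319.
So x* = -195/-0.947 = 206, and then y* = 319 - 1.18·206 = 75.6.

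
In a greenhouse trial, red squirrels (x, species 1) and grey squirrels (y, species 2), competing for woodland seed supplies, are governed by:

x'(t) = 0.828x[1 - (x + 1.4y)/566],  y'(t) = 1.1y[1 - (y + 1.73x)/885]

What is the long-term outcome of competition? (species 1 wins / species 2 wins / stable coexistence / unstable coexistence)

unstable coexistence (outcome depends on initial conditions)

Compare the nullcline intercepts: K1/α12 = 566/1.4 = 404 < K2 = 885; K2/α21 = 885/1.73 = 512 < K1 = 566.
Since both are reversed, neither can invade when rare; the interior point is a saddle.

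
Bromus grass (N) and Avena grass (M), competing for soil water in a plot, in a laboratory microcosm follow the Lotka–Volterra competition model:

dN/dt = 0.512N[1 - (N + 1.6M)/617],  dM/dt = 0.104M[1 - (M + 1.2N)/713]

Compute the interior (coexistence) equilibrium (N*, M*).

N* ≈ 569, M* ≈ 29.8

Setting both brackets to zero gives the nullclines N + 1.6M = 617 and 1.2N + M = 713.
Substituting M = 713 - 1.2N into the first: N(1 - 1.6·1.2) = 617 - 1.6·713.
So N* = -524/-0.92 = 569, and then M* = 713 - 1.2·569 = 29.8.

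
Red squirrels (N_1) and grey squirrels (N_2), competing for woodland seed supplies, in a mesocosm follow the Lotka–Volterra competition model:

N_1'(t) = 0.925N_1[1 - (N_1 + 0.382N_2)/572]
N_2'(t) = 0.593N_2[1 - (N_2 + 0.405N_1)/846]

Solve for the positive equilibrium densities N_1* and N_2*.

N_1* ≈ 294, N_2* ≈ 727

Setting both brackets to zero gives the nullclines N_1 + 0.382N_2 = 572 and 0.405N_1 + N_2 = 846.
Substituting N_2 = 846 - 0.405N_1 into the first: N_1(1 - 0.382·0.405) = 572 - 0.382·846.
So N_1* = 249/0.845 = 294, and then N_2* = 846 - 0.405·294 = 727.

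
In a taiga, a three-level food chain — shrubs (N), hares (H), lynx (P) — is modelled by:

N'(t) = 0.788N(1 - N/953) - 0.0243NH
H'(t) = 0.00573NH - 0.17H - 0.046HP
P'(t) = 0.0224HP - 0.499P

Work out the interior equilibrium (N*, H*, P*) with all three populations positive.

N* ≈ 298, H* ≈ 22.3, P* ≈ 33.5

From dP/dt = 0: 0.0224H* = 0.499, so H* = 22.3.
From dN/dt = 0: 0.788(1 - N*/953) = 0.0243·22.3, giving N* = 953·(1 - 0.687) = 298.
From dH/dt = 0: 0.00573·298 - 0.17 = 0.046P*, so P* = 1.54/0.046 = 33.5.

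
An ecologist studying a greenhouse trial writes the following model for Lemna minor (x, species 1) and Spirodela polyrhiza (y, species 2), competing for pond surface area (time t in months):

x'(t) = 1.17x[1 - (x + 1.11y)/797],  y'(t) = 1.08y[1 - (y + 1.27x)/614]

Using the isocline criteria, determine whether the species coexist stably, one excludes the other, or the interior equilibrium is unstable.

Compare the nullcline intercepts: K1/α12 = 797/1.11 = 718 > K2 = 614; K2/α21 = 614/1.27 = 483 < K1 = 797.
Since the inequalities point opposite ways, species 1 can invade but species 2 cannot.

species 1 excludes species 2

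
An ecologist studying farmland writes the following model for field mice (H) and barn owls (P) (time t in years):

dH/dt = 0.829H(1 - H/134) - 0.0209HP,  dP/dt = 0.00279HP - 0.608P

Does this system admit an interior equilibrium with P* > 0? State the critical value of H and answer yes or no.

Threshold H = 218; K < 218, so no, the predator goes extinct.

The predator equation gives dP/dt > 0 only when H > 0.608/0.00279 = 218.
Without the predator, H → K = 134. Since 134 < 218, the predator cannot invade.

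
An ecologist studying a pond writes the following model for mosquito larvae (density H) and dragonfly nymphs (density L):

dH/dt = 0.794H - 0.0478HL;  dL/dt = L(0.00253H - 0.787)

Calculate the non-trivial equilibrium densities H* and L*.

Set dL/dt = 0 with L > 0: 0.00253H - 0.787 = 0, so H* = 0.787/0.00253 = 311.
Set dH/dt = 0 with H > 0: 0.794 - 0.0478L = 0, so L* = 0.794/0.0478 = 16.6.

H* ≈ 311, L* ≈ 16.6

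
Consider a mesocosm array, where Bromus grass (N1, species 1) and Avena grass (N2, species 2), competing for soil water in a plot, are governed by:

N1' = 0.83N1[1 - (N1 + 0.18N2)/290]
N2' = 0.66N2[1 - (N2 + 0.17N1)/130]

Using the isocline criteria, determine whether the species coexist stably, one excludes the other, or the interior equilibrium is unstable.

stable coexistence

Compare the nullcline intercepts: K1/α12 = 290/0.18 = 1610 > K2 = 130; K2/α21 = 130/0.17 = 765 > K1 = 290.
Since both inequalities hold, each species can invade when rare, so the interior equilibrium is stable.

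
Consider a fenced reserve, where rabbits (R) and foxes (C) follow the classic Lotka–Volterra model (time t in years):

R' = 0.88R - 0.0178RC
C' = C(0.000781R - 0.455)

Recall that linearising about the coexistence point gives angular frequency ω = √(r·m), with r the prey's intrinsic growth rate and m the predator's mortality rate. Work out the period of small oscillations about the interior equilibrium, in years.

T ≈ 9.93 years

Here r = 0.88 and m = 0.455, so r·m = 0.4.
ω = √0.4 = 0.633 per year, hence T = 2π/ω ≈ 9.93 years.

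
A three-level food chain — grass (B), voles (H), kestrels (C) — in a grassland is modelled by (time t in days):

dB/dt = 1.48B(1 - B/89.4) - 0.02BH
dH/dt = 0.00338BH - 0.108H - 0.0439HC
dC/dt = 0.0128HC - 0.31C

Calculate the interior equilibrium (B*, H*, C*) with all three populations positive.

From dC/dt = 0: 0.0128H* = 0.31, so H* = 24.2.
From dB/dt = 0: 1.48(1 - B*/89.4) = 0.02·24.2, giving B* = 89.4·(1 - 0.327) = 60.1.
From dH/dt = 0: 0.00338·60.1 - 0.108 = 0.0439C*, so C* = 0.0953/0.0439 = 2.17.

B* ≈ 60.1, H* ≈ 24.2, C* ≈ 2.17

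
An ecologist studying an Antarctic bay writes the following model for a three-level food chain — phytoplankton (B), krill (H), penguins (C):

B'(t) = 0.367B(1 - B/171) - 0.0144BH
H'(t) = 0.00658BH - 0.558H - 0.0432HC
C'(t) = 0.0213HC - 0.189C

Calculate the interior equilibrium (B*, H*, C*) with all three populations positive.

From dC/dt = 0: 0.0213H* = 0.189, so H* = 8.87.
From dB/dt = 0: 0.367(1 - B*/171) = 0.0144·8.87, giving B* = 171·(1 - 0.348) = 111.
From dH/dt = 0: 0.00658·111 - 0.558 = 0.0432C*, so C* = 0.175/0.0432 = 4.06.

B* ≈ 111, H* ≈ 8.87, C* ≈ 4.06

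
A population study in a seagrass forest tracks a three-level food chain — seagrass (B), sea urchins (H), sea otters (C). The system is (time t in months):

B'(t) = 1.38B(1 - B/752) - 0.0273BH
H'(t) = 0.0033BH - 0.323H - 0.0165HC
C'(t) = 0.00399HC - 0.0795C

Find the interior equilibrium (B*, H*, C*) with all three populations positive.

B* ≈ 456, H* ≈ 19.9, C* ≈ 71.5

From dC/dt = 0: 0.00399H* = 0.0795, so H* = 19.9.
From dB/dt = 0: 1.38(1 - B*/752) = 0.0273·19.9, giving B* = 752·(1 - 0.394) = 456.
From dH/dt = 0: 0.0033·456 - 0.323 = 0.0165C*, so C* = 1.18/0.0165 = 71.5.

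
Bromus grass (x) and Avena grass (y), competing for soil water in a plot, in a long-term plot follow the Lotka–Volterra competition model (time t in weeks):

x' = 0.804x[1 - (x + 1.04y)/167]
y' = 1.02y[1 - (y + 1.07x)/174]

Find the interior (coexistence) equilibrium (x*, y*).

Setting both brackets to zero gives the nullclines x + 1.04y = 167 and 1.07x + y = 174.
Substituting y = 174 - 1.07x into the first: x(1 - 1.04·1.07) = 167 - 1.04·174.
So x* = -14/-0.113 = 124, and then y* = 174 - 1.07·124 = 41.6.

x* ≈ 124, y* ≈ 41.6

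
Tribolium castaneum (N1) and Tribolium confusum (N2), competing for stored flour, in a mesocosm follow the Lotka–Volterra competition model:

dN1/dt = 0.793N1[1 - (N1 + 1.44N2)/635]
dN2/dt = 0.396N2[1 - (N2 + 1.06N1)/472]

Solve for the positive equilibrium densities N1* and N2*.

N1* ≈ 84.9, N2* ≈ 382

Setting both brackets to zero gives the nullclines N1 + 1.44N2 = 635 and 1.06N1 + N2 = 472.
Substituting N2 = 472 - 1.06N1 into the first: N1(1 - 1.44·1.06) = 635 - 1.44·472.
So N1* = -44.7/-0.526 = 84.9, and then N2* = 472 - 1.06·84.9 = 382.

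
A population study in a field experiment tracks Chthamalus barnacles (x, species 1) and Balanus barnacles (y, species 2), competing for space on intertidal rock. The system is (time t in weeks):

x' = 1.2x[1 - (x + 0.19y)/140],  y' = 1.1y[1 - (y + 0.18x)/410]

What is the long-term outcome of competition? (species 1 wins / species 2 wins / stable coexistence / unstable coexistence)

Compare the nullcline intercepts: K1/α12 = 140/0.19 = 737 > K2 = 410; K2/α21 = 410/0.18 = 2280 > K1 = 140.
Since both inequalities hold, each species can invade when rare, so the interior equilibrium is stable.

stable coexistence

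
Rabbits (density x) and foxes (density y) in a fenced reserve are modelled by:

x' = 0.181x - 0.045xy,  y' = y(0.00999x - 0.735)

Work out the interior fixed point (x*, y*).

x* ≈ 73.6, y* ≈ 4.02

Set dy/dt = 0 with y > 0: 0.00999x - 0.735 = 0, so x* = 0.735/0.00999 = 73.6.
Set dx/dt = 0 with x > 0: 0.181 - 0.045y = 0, so y* = 0.181/0.045 = 4.02.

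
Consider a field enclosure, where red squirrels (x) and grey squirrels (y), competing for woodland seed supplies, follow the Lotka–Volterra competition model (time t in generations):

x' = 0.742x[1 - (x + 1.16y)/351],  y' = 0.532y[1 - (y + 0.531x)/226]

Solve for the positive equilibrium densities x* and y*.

x* ≈ 231, y* ≈ 103

Setting both brackets to zero gives the nullclines x + 1.16y = 351 and 0.531x + y = 226.
Substituting y = 226 - 0.531x into the first: x(1 - 1.16·0.531) = 351 - 1.16·226.
So x* = 88.8/0.384 = 231, and then y* = 226 - 0.531·231 = 103.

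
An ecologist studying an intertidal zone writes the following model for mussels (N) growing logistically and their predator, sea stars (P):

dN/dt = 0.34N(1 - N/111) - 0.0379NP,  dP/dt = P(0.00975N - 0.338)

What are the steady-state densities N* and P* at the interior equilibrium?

N* ≈ 34.7, P* ≈ 6.17

From dP/dt = 0 with P > 0: 0.00975N* = 0.338, so N* = 34.7.
Substitute into dN/dt = 0: 0.34(1 - 34.7/111) = 0.0379P*.
The bracket is 0.688, giving P* = 0.234/0.0379 = 6.17.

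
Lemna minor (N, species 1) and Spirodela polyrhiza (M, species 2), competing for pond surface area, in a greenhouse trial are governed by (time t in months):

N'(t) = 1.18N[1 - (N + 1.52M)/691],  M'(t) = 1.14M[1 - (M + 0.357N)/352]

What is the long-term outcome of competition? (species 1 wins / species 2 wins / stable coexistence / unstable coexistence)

Compare the nullcline intercepts: K1/α12 = 691/1.52 = 455 > K2 = 352; K2/α21 = 352/0.357 = 986 > K1 = 691.
Since both inequalities hold, each species can invade when rare, so the interior equilibrium is stable.

stable coexistence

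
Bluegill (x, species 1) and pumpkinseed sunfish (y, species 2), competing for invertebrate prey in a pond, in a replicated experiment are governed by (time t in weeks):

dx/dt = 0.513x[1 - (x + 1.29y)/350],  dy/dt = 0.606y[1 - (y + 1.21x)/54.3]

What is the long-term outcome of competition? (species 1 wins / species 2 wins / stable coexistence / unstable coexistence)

species 1 excludes species 2

Compare the nullcline intercepts: K1/α12 = 350/1.29 = 271 > K2 = 54.3; K2/α21 = 54.3/1.21 = 44.9 < K1 = 350.
Since the inequalities point opposite ways, species 1 can invade but species 2 cannot.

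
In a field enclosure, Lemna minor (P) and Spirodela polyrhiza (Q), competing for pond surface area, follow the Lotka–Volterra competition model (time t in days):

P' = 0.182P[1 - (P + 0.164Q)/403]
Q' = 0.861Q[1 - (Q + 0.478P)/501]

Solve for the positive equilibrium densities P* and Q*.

P* ≈ 348, Q* ≈ 335

Setting both brackets to zero gives the nullclines P + 0.164Q = 403 and 0.478P + Q = 501.
Substituting Q = 501 - 0.478P into the first: P(1 - 0.164·0.478) = 403 - 0.164·501.
So P* = 321/0.922 = 348, and then Q* = 501 - 0.478·348 = 335.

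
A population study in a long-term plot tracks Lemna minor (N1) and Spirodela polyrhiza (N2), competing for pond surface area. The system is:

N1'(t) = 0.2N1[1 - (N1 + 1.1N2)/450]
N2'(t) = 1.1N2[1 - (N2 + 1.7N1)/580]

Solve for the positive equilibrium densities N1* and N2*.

N1* ≈ 216, N2* ≈ 213

Setting both brackets to zero gives the nullclines N1 + 1.1N2 = 450 and 1.7N1 + N2 = 580.
Substituting N2 = 580 - 1.7N1 into the first: N1(1 - 1.1·1.7) = 450 - 1.1·580.
So N1* = -188/-0.87 = 216, and then N2* = 580 - 1.7·216 = 213.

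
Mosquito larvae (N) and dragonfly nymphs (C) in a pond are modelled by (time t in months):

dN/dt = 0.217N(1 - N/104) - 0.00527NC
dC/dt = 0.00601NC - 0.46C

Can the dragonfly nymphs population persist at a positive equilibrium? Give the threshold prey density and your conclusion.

Threshold N = 76.5; K > 76.5, so yes, the predator persists.

The predator equation gives dC/dt > 0 only when N > 0.46/0.00601 = 76.5.
Without the predator, N → K = 104. Since 104 > 76.5, the predator can invade and persist.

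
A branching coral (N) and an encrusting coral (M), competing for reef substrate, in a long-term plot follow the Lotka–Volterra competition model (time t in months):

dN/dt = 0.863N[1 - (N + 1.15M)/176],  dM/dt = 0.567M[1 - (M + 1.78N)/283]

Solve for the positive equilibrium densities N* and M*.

N* ≈ 143, M* ≈ 28.9

Setting both brackets to zero gives the nullclines N + 1.15M = 176 and 1.78N + M = 283.
Substituting M = 283 - 1.78N into the first: N(1 - 1.15·1.78) = 176 - 1.15·283.
So N* = -149/-1.05 = 143, and then M* = 283 - 1.78·143 = 28.9.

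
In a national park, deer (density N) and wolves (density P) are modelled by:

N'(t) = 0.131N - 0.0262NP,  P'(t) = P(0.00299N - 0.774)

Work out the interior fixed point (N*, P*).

N* ≈ 259, P* ≈ 5

Set dP/dt = 0 with P > 0: 0.00299N - 0.774 = 0, so N* = 0.774/0.00299 = 259.
Set dN/dt = 0 with N > 0: 0.131 - 0.0262P = 0, so P* = 0.131/0.0262 = 5.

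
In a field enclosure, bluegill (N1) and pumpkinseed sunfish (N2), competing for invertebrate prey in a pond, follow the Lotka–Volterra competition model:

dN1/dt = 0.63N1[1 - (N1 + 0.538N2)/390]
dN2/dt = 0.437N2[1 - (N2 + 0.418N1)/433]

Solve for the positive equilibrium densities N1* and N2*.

Setting both brackets to zero gives the nullclines N1 + 0.538N2 = 390 and 0.418N1 + N2 = 433.
Substituting N2 = 433 - 0.418N1 into the first: N1(1 - 0.538·0.418) = 390 - 0.538·433.
So N1* = 157/0.775 = 203, and then N2* = 433 - 0.418·203 = 348.

N1* ≈ 203, N2* ≈ 348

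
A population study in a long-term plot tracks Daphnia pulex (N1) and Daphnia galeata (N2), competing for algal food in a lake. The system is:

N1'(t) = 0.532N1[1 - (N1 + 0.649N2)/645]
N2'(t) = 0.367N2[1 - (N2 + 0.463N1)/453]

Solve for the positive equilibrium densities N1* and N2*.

N1* ≈ 502, N2* ≈ 221

Setting both brackets to zero gives the nullclines N1 + 0.649N2 = 645 and 0.463N1 + N2 = 453.
Substituting N2 = 453 - 0.463N1 into the first: N1(1 - 0.649·0.463) = 645 - 0.649·453.
So N1* = 351/0.7 = 502, and then N2* = 453 - 0.463·502 = 221.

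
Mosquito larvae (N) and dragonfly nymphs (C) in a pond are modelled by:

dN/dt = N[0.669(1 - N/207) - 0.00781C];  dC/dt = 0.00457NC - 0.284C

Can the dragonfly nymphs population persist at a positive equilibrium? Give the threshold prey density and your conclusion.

The predator equation gives dC/dt > 0 only when N > 0.284/0.00457 = 62.1.
Without the predator, N → K = 207. Since 207 > 62.1, the predator can invade and persist.

Threshold N = 62.1; K > 62.1, so yes, the predator persists.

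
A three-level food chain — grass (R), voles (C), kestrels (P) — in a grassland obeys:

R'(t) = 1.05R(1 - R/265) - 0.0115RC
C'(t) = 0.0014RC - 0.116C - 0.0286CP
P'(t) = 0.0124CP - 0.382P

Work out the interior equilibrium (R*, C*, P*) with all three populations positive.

R* ≈ 176, C* ≈ 30.8, P* ≈ 4.54

From dP/dt = 0: 0.0124C* = 0.382, so C* = 30.8.
From dR/dt = 0: 1.05(1 - R*/265) = 0.0115·30.8, giving R* = 265·(1 - 0.337) = 176.
From dC/dt = 0: 0.0014·176 - 0.116 = 0.0286P*, so P* = 0.13/0.0286 = 4.54.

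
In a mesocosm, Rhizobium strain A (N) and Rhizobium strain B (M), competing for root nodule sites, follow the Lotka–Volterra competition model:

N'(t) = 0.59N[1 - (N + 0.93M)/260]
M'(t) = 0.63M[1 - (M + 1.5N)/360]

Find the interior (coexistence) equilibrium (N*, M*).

N* ≈ 189, M* ≈ 75.9

Setting both brackets to zero gives the nullclines N + 0.93M = 260 and 1.5N + M = 360.
Substituting M = 360 - 1.5N into the first: N(1 - 0.93·1.5) = 260 - 0.93·360.
So N* = -74.8/-0.395 = 189, and then M* = 360 - 1.5·189 = 75.9.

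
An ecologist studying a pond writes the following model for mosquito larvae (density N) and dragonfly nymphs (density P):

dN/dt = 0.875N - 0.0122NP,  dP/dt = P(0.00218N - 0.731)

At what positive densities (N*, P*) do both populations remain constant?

N* ≈ 335, P* ≈ 71.7

Set dP/dt = 0 with P > 0: 0.00218N - 0.731 = 0, so N* = 0.731/0.00218 = 335.
Set dN/dt = 0 with N > 0: 0.875 - 0.0122P = 0, so P* = 0.875/0.0122 = 71.7.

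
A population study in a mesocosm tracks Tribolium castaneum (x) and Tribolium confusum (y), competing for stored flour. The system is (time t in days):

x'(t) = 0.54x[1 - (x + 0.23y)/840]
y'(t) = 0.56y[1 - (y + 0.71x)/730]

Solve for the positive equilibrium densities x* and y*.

x* ≈ 803, y* ≈ 160

Setting both brackets to zero gives the nullclines x + 0.23y = 840 and 0.71x + y = 730.
Substituting y = 730 - 0.71x into the first: x(1 - 0.23·0.71) = 840 - 0.23·730.
So x* = 672/0.837 = 803, and then y* = 730 - 0.71·803 = 160.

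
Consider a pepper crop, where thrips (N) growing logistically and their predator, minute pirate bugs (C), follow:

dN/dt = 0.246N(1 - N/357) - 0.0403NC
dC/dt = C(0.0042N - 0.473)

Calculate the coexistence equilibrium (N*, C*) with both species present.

N* ≈ 113, C* ≈ 4.18

From dC/dt = 0 with C > 0: 0.0042N* = 0.473, so N* = 113.
Substitute into dN/dt = 0: 0.246(1 - 113/357) = 0.0403C*.
The bracket is 0.685, giving C* = 0.168/0.0403 = 4.18.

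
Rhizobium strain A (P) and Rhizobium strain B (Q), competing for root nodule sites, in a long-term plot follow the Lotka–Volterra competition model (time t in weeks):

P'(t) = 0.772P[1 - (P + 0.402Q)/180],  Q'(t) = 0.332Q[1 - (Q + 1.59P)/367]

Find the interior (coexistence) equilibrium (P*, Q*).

P* ≈ 90, Q* ≈ 224

Setting both brackets to zero gives the nullclines P + 0.402Q = 180 and 1.59P + Q = 367.
Substituting Q = 367 - 1.59P into the first: P(1 - 0.402·1.59) = 180 - 0.402·367.
So P* = 32.5/0.361 = 90, and then Q* = 367 - 1.59·90 = 224.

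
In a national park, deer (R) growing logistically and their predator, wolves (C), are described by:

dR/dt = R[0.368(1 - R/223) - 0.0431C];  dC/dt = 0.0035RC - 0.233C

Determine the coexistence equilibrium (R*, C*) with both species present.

R* ≈ 66.6, C* ≈ 5.99

From dC/dt = 0 with C > 0: 0.0035R* = 0.233, so R* = 66.6.
Substitute into dR/dt = 0: 0.368(1 - 66.6/223) = 0.0431C*.
The bracket is 0.701, giving C* = 0.258/0.0431 = 5.99.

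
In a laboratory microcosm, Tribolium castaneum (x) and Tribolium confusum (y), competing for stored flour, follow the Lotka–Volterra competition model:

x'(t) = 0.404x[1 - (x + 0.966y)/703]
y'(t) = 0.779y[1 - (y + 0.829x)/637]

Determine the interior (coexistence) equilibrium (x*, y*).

Setting both brackets to zero gives the nullclines x + 0.966y = 703 and 0.829x + y = 637.
Substituting y = 637 - 0.829x into the first: x(1 - 0.966·0.829) = 703 - 0.966·637.
So x* = 87.7/0.199 = 440, and then y* = 637 - 0.829·440 = 272.

x* ≈ 440, y* ≈ 272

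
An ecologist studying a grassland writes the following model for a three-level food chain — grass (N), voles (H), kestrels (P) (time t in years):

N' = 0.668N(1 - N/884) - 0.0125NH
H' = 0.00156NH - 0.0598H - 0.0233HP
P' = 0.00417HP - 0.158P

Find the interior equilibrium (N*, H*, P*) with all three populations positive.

From dP/dt = 0: 0.00417H* = 0.158, so H* = 37.9.
From dN/dt = 0: 0.668(1 - N*/884) = 0.0125·37.9, giving N* = 884·(1 - 0.709) = 257.
From dH/dt = 0: 0.00156·257 - 0.0598 = 0.0233P*, so P* = 0.341/0.0233 = 14.7.

N* ≈ 257, H* ≈ 37.9, P* ≈ 14.7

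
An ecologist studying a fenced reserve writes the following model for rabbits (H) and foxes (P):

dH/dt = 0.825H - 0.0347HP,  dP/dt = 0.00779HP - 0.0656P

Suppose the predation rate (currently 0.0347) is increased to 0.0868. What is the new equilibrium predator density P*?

P* ≈ 9.5

At the interior fixed point, setting dH/dt = 0 with H > 0 fixes P* = (prey growth rate)/(HP coefficient) — independent of the other coefficients.
With the change, P* = 0.825/0.0868 = 9.5; it falls from 23.8.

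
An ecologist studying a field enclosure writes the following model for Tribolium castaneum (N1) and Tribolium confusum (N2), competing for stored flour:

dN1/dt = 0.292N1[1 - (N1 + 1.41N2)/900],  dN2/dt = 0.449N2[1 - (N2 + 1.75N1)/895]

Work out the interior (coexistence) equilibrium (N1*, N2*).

Setting both brackets to zero gives the nullclines N1 + 1.41N2 = 900 and 1.75N1 + N2 = 895.
Substituting N2 = 895 - 1.75N1 into the first: N1(1 - 1.41·1.75) = 900 - 1.41·895.
So N1* = -362/-1.47 = 247, and then N2* = 895 - 1.75·247 = 463.

N1* ≈ 247, N2* ≈ 463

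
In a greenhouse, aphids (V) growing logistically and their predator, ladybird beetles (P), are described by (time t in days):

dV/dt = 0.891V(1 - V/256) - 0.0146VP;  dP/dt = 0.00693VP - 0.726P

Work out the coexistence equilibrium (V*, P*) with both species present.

V* ≈ 105, P* ≈ 36.1

From dP/dt = 0 with P > 0: 0.00693V* = 0.726, so V* = 105.
Substitute into dV/dt = 0: 0.891(1 - 105/256) = 0.0146P*.
The bracket is 0.591, giving P* = 0.526/0.0146 = 36.1.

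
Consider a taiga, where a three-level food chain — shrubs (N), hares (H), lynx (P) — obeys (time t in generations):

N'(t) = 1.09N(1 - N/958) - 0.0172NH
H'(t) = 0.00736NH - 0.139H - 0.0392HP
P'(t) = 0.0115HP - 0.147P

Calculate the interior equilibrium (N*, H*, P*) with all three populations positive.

N* ≈ 765, H* ≈ 12.8, P* ≈ 140

From dP/dt = 0: 0.0115H* = 0.147, so H* = 12.8.
From dN/dt = 0: 1.09(1 - N*/958) = 0.0172·12.8, giving N* = 958·(1 - 0.202) = 765.
From dH/dt = 0: 0.00736·765 - 0.139 = 0.0392P*, so P* = 5.49/0.0392 = 140.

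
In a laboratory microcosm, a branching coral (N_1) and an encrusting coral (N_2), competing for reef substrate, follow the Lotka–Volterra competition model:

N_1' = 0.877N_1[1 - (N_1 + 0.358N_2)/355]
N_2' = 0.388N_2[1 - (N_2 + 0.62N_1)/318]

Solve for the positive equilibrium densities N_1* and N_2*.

N_1* ≈ 310, N_2* ≈ 126

Setting both brackets to zero gives the nullclines N_1 + 0.358N_2 = 355 and 0.62N_1 + N_2 = 318.
Substituting N_2 = 318 - 0.62N_1 into the first: N_1(1 - 0.358·0.62) = 355 - 0.358·318.
So N_1* = 241/0.778 = 310, and then N_2* = 318 - 0.62·310 = 126.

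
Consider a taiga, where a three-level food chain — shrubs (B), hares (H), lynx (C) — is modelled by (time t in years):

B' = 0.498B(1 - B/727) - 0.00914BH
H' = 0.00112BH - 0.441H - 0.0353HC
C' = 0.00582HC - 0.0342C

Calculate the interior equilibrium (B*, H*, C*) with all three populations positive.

B* ≈ 649, H* ≈ 5.88, C* ≈ 8.09

From dC/dt = 0: 0.00582H* = 0.0342, so H* = 5.88.
From dB/dt = 0: 0.498(1 - B*/727) = 0.00914·5.88, giving B* = 727·(1 - 0.108) = 649.
From dH/dt = 0: 0.00112·649 - 0.441 = 0.0353C*, so C* = 0.285/0.0353 = 8.09.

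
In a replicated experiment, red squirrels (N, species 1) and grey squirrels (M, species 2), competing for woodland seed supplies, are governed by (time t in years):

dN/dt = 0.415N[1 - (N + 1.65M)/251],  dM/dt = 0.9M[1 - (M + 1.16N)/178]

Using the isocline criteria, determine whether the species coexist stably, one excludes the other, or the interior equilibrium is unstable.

Compare the nullcline intercepts: K1/α12 = 251/1.65 = 152 < K2 = 178; K2/α21 = 178/1.16 = 153 < K1 = 251.
Since both are reversed, neither can invade when rare; the interior point is a saddle.

unstable coexistence (outcome depends on initial conditions)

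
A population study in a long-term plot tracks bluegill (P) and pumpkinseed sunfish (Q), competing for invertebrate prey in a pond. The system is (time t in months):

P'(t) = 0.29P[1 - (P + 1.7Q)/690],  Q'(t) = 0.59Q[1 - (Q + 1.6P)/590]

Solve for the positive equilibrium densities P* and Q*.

P* ≈ 182, Q* ≈ 299

Setting both brackets to zero gives the nullclines P + 1.7Q = 690 and 1.6P + Q = 590.
Substituting Q = 590 - 1.6P into the first: P(1 - 1.7·1.6) = 690 - 1.7·590.
So P* = -313/-1.72 = 182, and then Q* = 590 - 1.6·182 = 299.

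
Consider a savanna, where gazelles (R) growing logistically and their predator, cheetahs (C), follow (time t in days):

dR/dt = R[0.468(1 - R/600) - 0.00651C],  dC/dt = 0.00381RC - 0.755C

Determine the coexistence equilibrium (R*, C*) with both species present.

From dC/dt = 0 with C > 0: 0.00381R* = 0.755, so R* = 198.
Substitute into dR/dt = 0: 0.468(1 - 198/600) = 0.00651C*.
The bracket is 0.67, giving C* = 0.313/0.00651 = 48.1.

R* ≈ 198, C* ≈ 48.1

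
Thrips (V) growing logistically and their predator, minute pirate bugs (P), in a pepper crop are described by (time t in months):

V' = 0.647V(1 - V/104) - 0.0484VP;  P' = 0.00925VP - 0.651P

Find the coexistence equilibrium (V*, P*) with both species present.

From dP/dt = 0 with P > 0: 0.00925V* = 0.651, so V* = 70.4.
Substitute into dV/dt = 0: 0.647(1 - 70.4/104) = 0.0484P*.
The bracket is 0.323, giving P* = 0.209/0.0484 = 4.32.

V* ≈ 70.4, P* ≈ 4.32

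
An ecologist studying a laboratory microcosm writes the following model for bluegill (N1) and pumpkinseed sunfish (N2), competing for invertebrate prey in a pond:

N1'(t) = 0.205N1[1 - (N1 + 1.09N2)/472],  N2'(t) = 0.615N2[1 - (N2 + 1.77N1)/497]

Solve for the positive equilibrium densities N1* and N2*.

N1* ≈ 75, N2* ≈ 364

Setting both brackets to zero gives the nullclines N1 + 1.09N2 = 472 and 1.77N1 + N2 = 497.
Substituting N2 = 497 - 1.77N1 into the first: N1(1 - 1.09·1.77) = 472 - 1.09·497.
So N1* = -69.7/-0.929 = 75, and then N2* = 497 - 1.77·75 = 364.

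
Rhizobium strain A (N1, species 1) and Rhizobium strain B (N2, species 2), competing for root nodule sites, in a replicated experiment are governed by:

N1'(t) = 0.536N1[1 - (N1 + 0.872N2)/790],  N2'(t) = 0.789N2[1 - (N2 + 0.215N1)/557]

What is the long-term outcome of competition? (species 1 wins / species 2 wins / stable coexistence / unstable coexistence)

Compare the nullcline intercepts: K1/α12 = 790/0.872 = 906 > K2 = 557; K2/α21 = 557/0.215 = 2590 > K1 = 790.
Since both inequalities hold, each species can invade when rare, so the interior equilibrium is stable.

stable coexistence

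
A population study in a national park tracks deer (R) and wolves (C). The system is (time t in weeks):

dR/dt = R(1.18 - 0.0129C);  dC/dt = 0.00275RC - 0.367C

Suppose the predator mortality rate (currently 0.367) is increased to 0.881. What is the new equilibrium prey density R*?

R* ≈ 320

At the interior fixed point, setting dC/dt = 0 with C > 0 fixes R* = (predator death rate)/(RC coefficient) — independent of the other coefficients.
With the change, R* = 0.881/0.00275 = 320; it rises from 133.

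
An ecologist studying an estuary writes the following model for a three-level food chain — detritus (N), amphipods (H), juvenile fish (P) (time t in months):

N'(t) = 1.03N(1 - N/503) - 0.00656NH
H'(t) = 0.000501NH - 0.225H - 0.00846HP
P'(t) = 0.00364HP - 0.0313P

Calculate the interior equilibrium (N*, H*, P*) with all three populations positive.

From dP/dt = 0: 0.00364H* = 0.0313, so H* = 8.6.
From dN/dt = 0: 1.03(1 - N*/503) = 0.00656·8.6, giving N* = 503·(1 - 0.0548) = 475.
From dH/dt = 0: 0.000501·475 - 0.225 = 0.00846P*, so P* = 0.0132/0.00846 = 1.56.

N* ≈ 475, H* ≈ 8.6, P* ≈ 1.56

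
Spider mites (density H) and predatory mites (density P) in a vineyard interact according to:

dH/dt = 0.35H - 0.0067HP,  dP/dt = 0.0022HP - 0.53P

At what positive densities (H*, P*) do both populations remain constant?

Set dP/dt = 0 with P > 0: 0.0022H - 0.53 = 0, so H* = 0.53/0.0022 = 241.
Set dH/dt = 0 with H > 0: 0.35 - 0.0067P = 0, so P* = 0.35/0.0067 = 52.2.

H* ≈ 241, P* ≈ 52.2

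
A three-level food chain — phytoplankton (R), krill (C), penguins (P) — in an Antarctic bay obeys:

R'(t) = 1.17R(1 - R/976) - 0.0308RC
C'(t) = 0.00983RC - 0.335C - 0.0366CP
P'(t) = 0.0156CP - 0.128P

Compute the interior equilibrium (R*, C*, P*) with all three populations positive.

R* ≈ 765, C* ≈ 8.21, P* ≈ 196

From dP/dt = 0: 0.0156C* = 0.128, so C* = 8.21.
From dR/dt = 0: 1.17(1 - R*/976) = 0.0308·8.21, giving R* = 976·(1 - 0.216) = 765.
From dC/dt = 0: 0.00983·765 - 0.335 = 0.0366P*, so P* = 7.19/0.0366 = 196.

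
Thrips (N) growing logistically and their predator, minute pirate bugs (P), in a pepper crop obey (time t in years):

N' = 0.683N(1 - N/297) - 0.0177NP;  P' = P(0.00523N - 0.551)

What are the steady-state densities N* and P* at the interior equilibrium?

N* ≈ 105, P* ≈ 24.9

From dP/dt = 0 with P > 0: 0.00523N* = 0.551, so N* = 105.
Substitute into dN/dt = 0: 0.683(1 - 105/297) = 0.0177P*.
The bracket is 0.645, giving P* = 0.441/0.0177 = 24.9.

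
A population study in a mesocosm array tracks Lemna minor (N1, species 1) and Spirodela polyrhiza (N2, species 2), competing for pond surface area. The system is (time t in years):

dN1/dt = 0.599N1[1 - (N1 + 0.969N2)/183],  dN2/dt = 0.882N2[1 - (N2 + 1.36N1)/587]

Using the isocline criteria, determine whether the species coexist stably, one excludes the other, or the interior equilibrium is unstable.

species 2 excludes species 1

Compare the nullcline intercepts: K1/α12 = 183/0.969 = 189 < K2 = 587; K2/α21 = 587/1.36 = 432 > K1 = 183.
Since the inequalities point opposite ways, species 2 can invade but species 1 cannot.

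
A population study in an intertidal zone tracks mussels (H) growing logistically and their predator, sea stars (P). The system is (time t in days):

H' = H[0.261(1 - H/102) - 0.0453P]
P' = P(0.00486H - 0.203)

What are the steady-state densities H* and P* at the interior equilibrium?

H* ≈ 41.8, P* ≈ 3.4

From dP/dt = 0 with P > 0: 0.00486H* = 0.203, so H* = 41.8.
Substitute into dH/dt = 0: 0.261(1 - 41.8/102) = 0.0453P*.
The bracket is 0.59, giving P* = 0.154/0.0453 = 3.4.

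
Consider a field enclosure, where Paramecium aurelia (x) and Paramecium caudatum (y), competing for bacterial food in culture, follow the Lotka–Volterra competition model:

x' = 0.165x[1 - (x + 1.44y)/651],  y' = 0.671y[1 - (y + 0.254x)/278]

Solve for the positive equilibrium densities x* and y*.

Setting both brackets to zero gives the nullclines x + 1.44y = 651 and 0.254x + y = 278.
Substituting y = 278 - 0.254x into the first: x(1 - 1.44·0.254) = 651 - 1.44·278.
So x* = 251/0.634 = 395, and then y* = 278 - 0.254·395 = 178.

x* ≈ 395, y* ≈ 178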